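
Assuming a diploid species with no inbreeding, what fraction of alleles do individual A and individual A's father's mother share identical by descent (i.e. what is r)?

0.25

Each parent–offspring link contributes a factor of 1/2, and independent paths through distinct common ancestors add.
Two parent–offspring links: r = (1/2)^2 = 1/4.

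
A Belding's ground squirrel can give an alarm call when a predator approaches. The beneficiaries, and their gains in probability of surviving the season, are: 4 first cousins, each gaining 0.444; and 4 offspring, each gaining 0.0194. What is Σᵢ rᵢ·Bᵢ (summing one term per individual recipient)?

0.2608

r to a first cousin = 0.125 (first cousins share one grandparent pair — two paths of length 4: r = 2·(1/2)^4 = 1/8).
r to an offspring = 1/2 (one parent–offspring link: r = (1/2)^1 = 1/2).
Summing one r·B term per recipient: 4·0.125·0.444 + 4·0.5·0.0194 = 0.2608.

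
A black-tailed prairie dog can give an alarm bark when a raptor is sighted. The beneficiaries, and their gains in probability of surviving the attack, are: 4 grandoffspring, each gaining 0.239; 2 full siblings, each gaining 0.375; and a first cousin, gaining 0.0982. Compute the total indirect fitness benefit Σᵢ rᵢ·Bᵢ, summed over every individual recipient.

0.626275

r to a grandoffspring = 1/4 (two parent–offspring links: r = (1/2)^2 = 1/4).
r to a full sibling = 1/2 (full sibs share both parents — two paths of length 2: r = 2·(1/2)^2 = 1/2).
r to a first cousin = 0.125 (first cousins share one grandparent pair — two paths of length 4: r = 2·(1/2)^4 = 1/8).
Summing one r·B term per recipient: 4·0.25·0.239 + 2·0.5·0.375 + 1·0.125·0.0982 = 0.626275.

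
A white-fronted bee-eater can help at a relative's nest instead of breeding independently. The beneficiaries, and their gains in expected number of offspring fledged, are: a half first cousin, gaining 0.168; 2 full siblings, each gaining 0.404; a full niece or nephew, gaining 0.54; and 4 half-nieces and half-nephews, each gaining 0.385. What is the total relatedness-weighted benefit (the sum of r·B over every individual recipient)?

r to a half first cousin = 0.0625 (half first cousins share one grandparent — one path of length 4: r = (1/2)^4 = 1/16).
r to a full sibling = 1/2 (full sibs share both parents — two paths of length 2: r = 2·(1/2)^2 = 1/2).
r to a full niece or nephew = 0.25 (full aunt/uncle↔niece/nephew: two paths of length 3 through the shared grandparent pair: r = 2·(1/2)^3 = 1/4).
r to a half-niece or half-nephew = 0.125 (half-aunt/uncle↔niece/nephew: one path of length 3: r = (1/2)^3 = 1/8).
Summing one r·B term per recipient: 1·0.0625·0.168 + 2·0.5·0.404 + 1·0.25·0.54 + 4·0.125·0.385 = 0.742.

0.742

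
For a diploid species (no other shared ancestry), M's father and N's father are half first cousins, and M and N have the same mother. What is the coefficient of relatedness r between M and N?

Wright's path rule: contributions from independent ancestry routes add.
M and N are related in two ways: half second cousins through their fathers (r = 1/64) and half-sibs through their shared mother (r = 1/4).
r = 1/64 + 1/4 = 17/64 = 0.265625.

0.265625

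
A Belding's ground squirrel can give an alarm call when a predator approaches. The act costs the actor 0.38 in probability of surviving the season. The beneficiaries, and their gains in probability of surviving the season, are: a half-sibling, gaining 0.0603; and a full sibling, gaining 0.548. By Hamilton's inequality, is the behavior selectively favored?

No

Hamilton's rule: the trait is favored when the sum of r·B over every recipient exceeds the actor's cost C.
r to a half-sibling = 0.25 (half-sibs share one parent — one path of length 2: r = (1/2)^2 = 1/4).
r to a full sibling = 0.5 (full sibs share both parents — two paths of length 2: r = 2·(1/2)^2 = 1/2).
Summing one r·B term per recipient: 1·0.25·0.0603 + 1·0.5·0.548 = 0.289075.
0.289075 < 0.38: the indirect benefit is less than the cost.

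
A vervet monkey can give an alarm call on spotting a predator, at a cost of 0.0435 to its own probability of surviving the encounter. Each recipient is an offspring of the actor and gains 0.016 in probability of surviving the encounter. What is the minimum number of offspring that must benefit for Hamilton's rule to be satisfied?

6

r to an offspring = 1/2 (one parent–offspring link: r = (1/2)^1 = 1/2).
Hamilton's rule: n·r·B > C  ⇒  n > C/(r·B) = 0.0435/(0.5·0.016) = 5.437.
The smallest integer exceeding 5.437 is 6.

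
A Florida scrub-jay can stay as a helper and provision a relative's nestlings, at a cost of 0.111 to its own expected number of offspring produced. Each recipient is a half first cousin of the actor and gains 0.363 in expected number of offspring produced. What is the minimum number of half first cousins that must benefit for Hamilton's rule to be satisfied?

5

r to a half first cousin = 1/16 (half first cousins share one grandparent — one path of length 4: r = (1/2)^4 = 1/16).
Hamilton's rule: n·r·B > C  ⇒  n > C/(r·B) = 0.111/(0.0625·0.363) = 4.893.
The smallest integer exceeding 4.893 is 5.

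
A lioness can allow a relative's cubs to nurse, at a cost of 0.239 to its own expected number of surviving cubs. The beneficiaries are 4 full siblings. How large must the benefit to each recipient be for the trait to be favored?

r to a full sibling = 0.5 (full sibs share both parents — two paths of length 2: r = 2·(1/2)^2 = 1/2).
Hamilton's rule with n recipients of equal r: n·r·B > C, so B > C/(n·r) = 0.239/(4·0.5) = 0.1195.

0.1195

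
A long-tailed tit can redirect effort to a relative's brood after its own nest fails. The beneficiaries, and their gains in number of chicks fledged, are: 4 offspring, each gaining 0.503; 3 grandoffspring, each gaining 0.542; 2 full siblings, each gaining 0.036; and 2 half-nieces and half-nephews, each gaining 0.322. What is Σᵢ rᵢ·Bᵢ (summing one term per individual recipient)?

r to an offspring = 1/2 (one parent–offspring link: r = (1/2)^1 = 1/2).
r to a grandoffspring = 0.25 (two parent–offspring links: r = (1/2)^2 = 1/4).
r to a full sibling = 1/2 (full sibs share both parents — two paths of length 2: r = 2·(1/2)^2 = 1/2).
r to a half-niece or half-nephew = 1/8 (half-aunt/uncle↔niece/nephew: one path of length 3: r = (1/2)^3 = 1/8).
Summing one r·B term per recipient: 4·0.5·0.503 + 3·0.25·0.542 + 2·0.5·0.036 + 2·0.125·0.322 = 1.529.

1.529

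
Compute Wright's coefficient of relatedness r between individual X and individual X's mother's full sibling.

Each parent–offspring link contributes a factor of 1/2, and independent paths through distinct common ancestors add.
Full aunt/uncle↔niece/nephew: two paths of length 3 through the shared grandparent pair: r = 2·(1/2)^3 = 1/4.

0.25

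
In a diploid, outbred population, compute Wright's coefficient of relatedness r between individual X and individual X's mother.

0.5

Each parent–offspring link contributes a factor of 1/2, and independent paths through distinct common ancestors add.
One parent–offspring link: r = (1/2)^1 = 1/2.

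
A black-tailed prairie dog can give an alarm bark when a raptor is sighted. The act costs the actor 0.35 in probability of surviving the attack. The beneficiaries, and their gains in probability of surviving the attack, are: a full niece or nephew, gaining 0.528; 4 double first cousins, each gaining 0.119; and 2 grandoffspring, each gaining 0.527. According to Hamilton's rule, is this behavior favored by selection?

Yes

Hamilton's rule: the trait is favored when the sum of r·B over every recipient exceeds the actor's cost C.
r to a full niece or nephew = 0.25 (full aunt/uncle↔niece/nephew: two paths of length 3 through the shared grandparent pair: r = 2·(1/2)^3 = 1/4).
r to a double first cousin = 1/4 (double first cousins share both grandparent pairs — four paths of length 4: r = 4·(1/2)^4 = 1/4).
r to a grandoffspring = 1/4 (two parent–offspring links: r = (1/2)^2 = 1/4).
Summing one r·B term per recipient: 1·0.25·0.528 + 4·0.25·0.119 + 2·0.25·0.527 = 0.5145.
0.5145 > 0.35: the indirect benefit exceeds the cost.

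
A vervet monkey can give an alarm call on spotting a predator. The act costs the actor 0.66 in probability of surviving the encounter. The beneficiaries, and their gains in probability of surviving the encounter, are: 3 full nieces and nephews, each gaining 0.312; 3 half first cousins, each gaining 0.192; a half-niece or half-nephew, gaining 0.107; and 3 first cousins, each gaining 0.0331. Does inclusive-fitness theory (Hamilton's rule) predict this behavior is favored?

No

Hamilton's rule: the trait is favored when the sum of r·B over every recipient exceeds the actor's cost C.
r to a full niece or nephew = 1/4 (full aunt/uncle↔niece/nephew: two paths of length 3 through the shared grandparent pair: r = 2·(1/2)^3 = 1/4).
r to a half first cousin = 1/16 (half first cousins share one grandparent — one path of length 4: r = (1/2)^4 = 1/16).
r to a half-niece or half-nephew = 1/8 (half-aunt/uncle↔niece/nephew: one path of length 3: r = (1/2)^3 = 1/8).
r to a first cousin = 0.125 (first cousins share one grandparent pair — two paths of length 4: r = 2·(1/2)^4 = 1/8).
Summing one r·B term per recipient: 3·0.25·0.312 + 3·0.0625·0.192 + 1·0.125·0.107 + 3·0.125·0.0331 = 0.2957875.
0.2957875 < 0.66: the indirect benefit is less than the cost.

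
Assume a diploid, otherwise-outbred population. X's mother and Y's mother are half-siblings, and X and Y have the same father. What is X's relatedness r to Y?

Relatedness sums over independent paths through distinct common ancestors.
X and Y are related in two ways: half first cousins through their mothers (r = 1/16) and half-sibs through their shared father (r = 1/4).
r = 1/16 + 1/4 = 0.3125.

0.3125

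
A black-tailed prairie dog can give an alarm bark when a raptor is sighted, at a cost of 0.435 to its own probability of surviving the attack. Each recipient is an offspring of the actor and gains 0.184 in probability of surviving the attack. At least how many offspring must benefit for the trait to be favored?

r to an offspring = 1/2 (one parent–offspring link: r = (1/2)^1 = 1/2).
Hamilton's rule: n·r·B > C  ⇒  n > C/(r·B) = 0.435/(0.5·0.184) = 4.728.
The smallest integer exceeding 4.728 is 5.

5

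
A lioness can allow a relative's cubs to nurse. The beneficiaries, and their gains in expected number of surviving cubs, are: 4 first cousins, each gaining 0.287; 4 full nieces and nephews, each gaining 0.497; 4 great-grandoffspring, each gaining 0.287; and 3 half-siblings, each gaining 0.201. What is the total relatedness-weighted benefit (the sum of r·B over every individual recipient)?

0.93475

r to a first cousin = 0.125 (first cousins share one grandparent pair — two paths of length 4: r = 2·(1/2)^4 = 1/8).
r to a full niece or nephew = 1/4 (full aunt/uncle↔niece/nephew: two paths of length 3 through the shared grandparent pair: r = 2·(1/2)^3 = 1/4).
r to a great-grandoffspring = 0.125 (three parent–offspring links: r = (1/2)^3 = 1/8).
r to a half-sibling = 0.25 (half-sibs share one parent — one path of length 2: r = (1/2)^2 = 1/4).
Summing one r·B term per recipient: 4·0.125·0.287 + 4·0.25·0.497 + 4·0.125·0.287 + 3·0.25·0.201 = 0.93475.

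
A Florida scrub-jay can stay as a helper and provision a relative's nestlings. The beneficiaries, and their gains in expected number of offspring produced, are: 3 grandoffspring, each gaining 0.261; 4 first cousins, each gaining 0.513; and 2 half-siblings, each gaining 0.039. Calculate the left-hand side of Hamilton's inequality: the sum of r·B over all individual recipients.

r to a grandoffspring = 0.25 (two parent–offspring links: r = (1/2)^2 = 1/4).
r to a first cousin = 1/8 (first cousins share one grandparent pair — two paths of length 4: r = 2·(1/2)^4 = 1/8).
r to a half-sibling = 0.25 (half-sibs share one parent — one path of length 2: r = (1/2)^2 = 1/4).
Summing one r·B term per recipient: 3·0.25·0.261 + 4·0.125·0.513 + 2·0.25·0.039 = 0.47175.

0.47175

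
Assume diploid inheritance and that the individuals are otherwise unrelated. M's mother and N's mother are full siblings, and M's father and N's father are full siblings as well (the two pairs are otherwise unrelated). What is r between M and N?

0.25

Wright's path rule: contributions from independent ancestry routes add.
M and N are related in two ways: first cousins through their mothers (r = 1/8) and first cousins through their fathers (r = 1/8) — i.e. double first cousins.
r = 1/8 + 1/8 = 1/4 = 0.25.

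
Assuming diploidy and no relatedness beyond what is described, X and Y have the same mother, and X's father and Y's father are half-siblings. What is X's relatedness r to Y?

0.3125

With two independent routes of shared ancestry, r is the sum of the two contributions.
X and Y are related in two ways: half-sibs through their shared mother (r = 1/4) and half first cousins through their fathers (r = 1/16).
r = 1/4 + 1/16 = 5/16 = 0.3125.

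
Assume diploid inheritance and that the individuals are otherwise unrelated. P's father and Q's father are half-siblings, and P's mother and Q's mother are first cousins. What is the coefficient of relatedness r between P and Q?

With two independent routes of shared ancestry, r is the sum of the two contributions.
P and Q are related in two ways: half first cousins through their fathers (r = 1/16) and second cousins through their mothers (r = 1/32).
r = 1/16 + 1/32 = 3/32 = 0.09375.

0.09375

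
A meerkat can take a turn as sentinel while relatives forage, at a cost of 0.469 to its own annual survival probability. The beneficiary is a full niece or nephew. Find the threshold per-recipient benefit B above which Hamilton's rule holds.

1.876

r to a full niece or nephew = 1/4 (full aunt/uncle↔niece/nephew: two paths of length 3 through the shared grandparent pair: r = 2·(1/2)^3 = 1/4).
Hamilton's rule with n recipients of equal r: n·r·B > C, so B > C/(n·r) = 0.469/(1·0.25) = 1.876.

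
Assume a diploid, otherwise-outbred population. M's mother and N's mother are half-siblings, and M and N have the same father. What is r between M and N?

0.3125

With two independent routes of shared ancestry, r is the sum of the two contributions.
M and N are related in two ways: half first cousins through their mothers (r = 1/16) and half-sibs through their shared father (r = 1/4).
r = 1/16 + 1/4 = 0.3125.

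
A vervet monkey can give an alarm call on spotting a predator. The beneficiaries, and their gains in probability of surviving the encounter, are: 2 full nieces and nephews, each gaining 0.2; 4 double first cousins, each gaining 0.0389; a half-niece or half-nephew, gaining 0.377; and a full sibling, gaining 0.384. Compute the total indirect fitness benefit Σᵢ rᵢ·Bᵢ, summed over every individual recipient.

r to a full niece or nephew = 1/4 (full aunt/uncle↔niece/nephew: two paths of length 3 through the shared grandparent pair: r = 2·(1/2)^3 = 1/4).
r to a double first cousin = 0.25 (double first cousins share both grandparent pairs — four paths of length 4: r = 4·(1/2)^4 = 1/4).
r to a half-niece or half-nephew = 0.125 (half-aunt/uncle↔niece/nephew: one path of length 3: r = (1/2)^3 = 1/8).
r to a full sibling = 1/2 (full sibs share both parents — two paths of length 2: r = 2·(1/2)^2 = 1/2).
Summing one r·B term per recipient: 2·0.25·0.2 + 4·0.25·0.0389 + 1·0.125·0.377 + 1·0.5·0.384 = 0.378025.

0.378025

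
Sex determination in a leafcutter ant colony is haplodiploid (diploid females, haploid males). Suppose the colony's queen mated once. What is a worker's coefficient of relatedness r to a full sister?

0.75

Haplodiploid full sisters inherit their father's entire haploid genome identically (contributing 1/2) and on average half of their mother's contribution (1/2 · 1/2 = 1/4); r = 1/2 + 1/4 = 3/4.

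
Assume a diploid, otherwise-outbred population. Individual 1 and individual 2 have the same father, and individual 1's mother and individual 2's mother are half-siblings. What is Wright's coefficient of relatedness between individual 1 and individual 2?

Wright's path rule: contributions from independent ancestry routes add.
Individual 1 and individual 2 are related in two ways: half-sibs through their shared father (r = 1/4) and half first cousins through their mothers (r = 1/16).
r = 1/4 + 1/16 = 5/16 = 0.3125.

0.3125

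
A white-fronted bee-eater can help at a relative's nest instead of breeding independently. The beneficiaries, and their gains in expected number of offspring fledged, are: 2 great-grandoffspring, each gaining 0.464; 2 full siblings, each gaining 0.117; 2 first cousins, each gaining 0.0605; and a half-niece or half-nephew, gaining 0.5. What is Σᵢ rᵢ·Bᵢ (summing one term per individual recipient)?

r to a great-grandoffspring = 0.125 (three parent–offspring links: r = (1/2)^3 = 1/8).
r to a full sibling = 0.5 (full sibs share both parents — two paths of length 2: r = 2·(1/2)^2 = 1/2).
r to a first cousin = 0.125 (first cousins share one grandparent pair — two paths of length 4: r = 2·(1/2)^4 = 1/8).
r to a half-niece or half-nephew = 0.125 (half-aunt/uncle↔niece/nephew: one path of length 3: r = (1/2)^3 = 1/8).
Summing one r·B term per recipient: 2·0.125·0.464 + 2·0.5·0.117 + 2·0.125·0.0605 + 1·0.125·0.5 = 0.310625.

0.310625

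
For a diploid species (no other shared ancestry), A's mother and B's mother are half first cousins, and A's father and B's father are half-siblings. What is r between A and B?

Independent pedigree routes through distinct common ancestors add.
A and B are related in two ways: half second cousins through their mothers (r = 1/64) and half first cousins through their fathers (r = 1/16).
r = 1/64 + 1/16 = 5/64 = 0.078125.

0.078125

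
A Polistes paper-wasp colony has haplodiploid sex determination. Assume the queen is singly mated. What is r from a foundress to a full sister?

Haplodiploid full sisters inherit their father's entire haploid genome identically (contributing 1/2) and on average half of their mother's contribution (1/2 · 1/2 = 1/4); r = 1/2 + 1/4 = 3/4.

0.75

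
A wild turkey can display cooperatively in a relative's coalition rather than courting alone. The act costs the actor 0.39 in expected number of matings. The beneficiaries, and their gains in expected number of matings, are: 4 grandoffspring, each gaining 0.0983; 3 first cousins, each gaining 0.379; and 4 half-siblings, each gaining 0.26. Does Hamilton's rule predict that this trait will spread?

Yes

Hamilton's rule: the trait is favored when the sum of r·B over every recipient exceeds the actor's cost C.
r to a grandoffspring = 1/4 (two parent–offspring links: r = (1/2)^2 = 1/4).
r to a first cousin = 1/8 (first cousins share one grandparent pair — two paths of length 4: r = 2·(1/2)^4 = 1/8).
r to a half-sibling = 1/4 (half-sibs share one parent — one path of length 2: r = (1/2)^2 = 1/4).
Summing one r·B term per recipient: 4·0.25·0.0983 + 3·0.125·0.379 + 4·0.25·0.26 = 0.500425.
0.500425 > 0.39: the indirect benefit exceeds the cost.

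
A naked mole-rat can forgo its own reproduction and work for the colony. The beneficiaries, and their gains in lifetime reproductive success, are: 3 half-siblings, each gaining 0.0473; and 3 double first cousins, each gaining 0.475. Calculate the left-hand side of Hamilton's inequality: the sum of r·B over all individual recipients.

0.391725

r to a half-sibling = 1/4 (half-sibs share one parent — one path of length 2: r = (1/2)^2 = 1/4).
r to a double first cousin = 1/4 (double first cousins share both grandparent pairs — four paths of length 4: r = 4·(1/2)^4 = 1/4).
Summing one r·B term per recipient: 3·0.25·0.0473 + 3·0.25·0.475 = 0.391725.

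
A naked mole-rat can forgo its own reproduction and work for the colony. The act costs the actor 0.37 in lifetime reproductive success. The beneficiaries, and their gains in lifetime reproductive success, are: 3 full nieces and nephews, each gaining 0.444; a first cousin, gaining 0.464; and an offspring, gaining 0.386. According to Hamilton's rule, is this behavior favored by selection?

Yes

Hamilton's rule: the trait is favored when the sum of r·B over every recipient exceeds the actor's cost C.
r to a full niece or nephew = 0.25 (full aunt/uncle↔niece/nephew: two paths of length 3 through the shared grandparent pair: r = 2·(1/2)^3 = 1/4).
r to a first cousin = 1/8 (first cousins share one grandparent pair — two paths of length 4: r = 2·(1/2)^4 = 1/8).
r to an offspring = 0.5 (one parent–offspring link: r = (1/2)^1 = 1/2).
Summing one r·B term per recipient: 3·0.25·0.444 + 1·0.125·0.464 + 1·0.5·0.386 = 0.584.
0.584 > 0.37: the indirect benefit exceeds the cost.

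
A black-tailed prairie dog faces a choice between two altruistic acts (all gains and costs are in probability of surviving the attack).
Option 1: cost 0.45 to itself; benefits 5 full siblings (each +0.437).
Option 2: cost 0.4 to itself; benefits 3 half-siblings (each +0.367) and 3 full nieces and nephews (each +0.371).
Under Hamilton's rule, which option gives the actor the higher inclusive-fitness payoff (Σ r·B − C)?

Option 1: r to a full sibling = 0.5.
Option 1: Σ r·B − C = (5·0.5·0.437) − 0.45 = 0.6425.
Option 2: r to a half-sibling = 0.25.
Option 2: r to a full niece or nephew = 0.25.
Option 2: Σ r·B − C = (3·0.25·0.367 + 3·0.25·0.371) − 0.4 = 0.1535.
Option 1 has the higher net inclusive-fitness payoff.

Option 1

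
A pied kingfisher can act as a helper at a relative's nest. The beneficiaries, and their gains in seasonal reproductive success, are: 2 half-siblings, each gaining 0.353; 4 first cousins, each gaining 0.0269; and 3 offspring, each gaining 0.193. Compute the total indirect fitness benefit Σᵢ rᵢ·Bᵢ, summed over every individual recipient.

0.47945

r to a half-sibling = 1/4 (half-sibs share one parent — one path of length 2: r = (1/2)^2 = 1/4).
r to a first cousin = 1/8 (first cousins share one grandparent pair — two paths of length 4: r = 2·(1/2)^4 = 1/8).
r to an offspring = 1/2 (one parent–offspring link: r = (1/2)^1 = 1/2).
Summing one r·B term per recipient: 2·0.25·0.353 + 4·0.125·0.0269 + 3·0.5·0.193 = 0.47945.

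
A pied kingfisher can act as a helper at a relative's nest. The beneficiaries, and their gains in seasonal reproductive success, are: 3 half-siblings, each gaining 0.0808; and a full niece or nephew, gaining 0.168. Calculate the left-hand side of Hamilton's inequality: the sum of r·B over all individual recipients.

r to a half-sibling = 1/4 (half-sibs share one parent — one path of length 2: r = (1/2)^2 = 1/4).
r to a full niece or nephew = 0.25 (full aunt/uncle↔niece/nephew: two paths of length 3 through the shared grandparent pair: r = 2·(1/2)^3 = 1/4).
Summing one r·B term per recipient: 3·0.25·0.0808 + 1·0.25·0.168 = 0.1026.

0.1026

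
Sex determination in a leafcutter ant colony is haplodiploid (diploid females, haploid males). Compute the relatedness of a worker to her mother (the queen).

One meiotic link between diploid queen and diploid daughter: r = 1/2.

0.5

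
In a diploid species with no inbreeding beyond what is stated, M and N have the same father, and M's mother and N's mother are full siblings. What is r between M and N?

0.375

Wright's path rule: contributions from independent ancestry routes add.
M and N are related in two ways: half-sibs through their shared father (r = 1/4) and first cousins through their mothers (r = 1/8).
r = 1/4 + 1/8 = 3/8 = 0.375.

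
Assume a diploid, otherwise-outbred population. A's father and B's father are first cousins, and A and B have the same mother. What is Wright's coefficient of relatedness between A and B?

0.28125

Independent pedigree routes through distinct common ancestors add.
A and B are related in two ways: second cousins through their fathers (r = 1/32) and half-sibs through their shared mother (r = 1/4).
r = 1/32 + 1/4 = 0.28125.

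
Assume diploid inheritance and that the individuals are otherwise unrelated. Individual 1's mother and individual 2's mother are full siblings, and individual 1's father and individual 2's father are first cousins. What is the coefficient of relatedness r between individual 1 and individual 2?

0.15625

Independent pedigree routes through distinct common ancestors add.
Individual 1 and individual 2 are related in two ways: first cousins through their mothers (r = 1/8) and second cousins through their fathers (r = 1/32).
r = 1/8 + 1/32 = 5/32 = 0.15625.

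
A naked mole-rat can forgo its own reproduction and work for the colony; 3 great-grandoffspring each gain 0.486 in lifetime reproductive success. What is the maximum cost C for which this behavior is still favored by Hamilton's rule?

r to a great-grandoffspring = 1/8 (three parent–offspring links: r = (1/2)^3 = 1/8).
Hamilton's rule: n·r·B > C, so the trait is favored while C < n·r·B = 3·0.125·0.486 = 0.18225.

0.18225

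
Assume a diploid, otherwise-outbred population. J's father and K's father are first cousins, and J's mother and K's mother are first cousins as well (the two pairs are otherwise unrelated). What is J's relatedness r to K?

0.0625

Wright's path rule: contributions from independent ancestry routes add.
J and K are related in two ways: second cousins through their fathers (r = 1/32) and second cousins through their mothers (r = 1/32).
r = 1/32 + 1/32 = 0.0625.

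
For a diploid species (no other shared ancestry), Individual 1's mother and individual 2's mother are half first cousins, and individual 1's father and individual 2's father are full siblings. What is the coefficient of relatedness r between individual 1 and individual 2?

0.140625

Independent pedigree routes through distinct common ancestors add.
Individual 1 and individual 2 are related in two ways: half second cousins through their mothers (r = 1/64) and first cousins through their fathers (r = 1/8).
r = 1/64 + 1/8 = 0.140625.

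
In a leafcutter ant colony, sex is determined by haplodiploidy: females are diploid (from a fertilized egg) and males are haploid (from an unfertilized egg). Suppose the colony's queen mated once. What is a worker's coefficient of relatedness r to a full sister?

0.75

Haplodiploid full sisters inherit their father's entire haploid genome identically (contributing 1/2) and on average half of their mother's contribution (1/2 · 1/2 = 1/4); r = 1/2 + 1/4 = 3/4.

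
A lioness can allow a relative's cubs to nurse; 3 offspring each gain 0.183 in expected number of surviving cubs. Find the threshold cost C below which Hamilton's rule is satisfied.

r to an offspring = 0.5 (one parent–offspring link: r = (1/2)^1 = 1/2).
Hamilton's rule: n·r·B > C, so the trait is favored while C < n·r·B = 3·0.5·0.183 = 0.2745.

0.2745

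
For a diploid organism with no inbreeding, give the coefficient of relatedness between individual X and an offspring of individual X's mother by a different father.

0.25

Each parent–offspring link contributes a factor of 1/2, and independent paths through distinct common ancestors add.
Half-sibs share one parent — one path of length 2: r = (1/2)^2 = 1/4.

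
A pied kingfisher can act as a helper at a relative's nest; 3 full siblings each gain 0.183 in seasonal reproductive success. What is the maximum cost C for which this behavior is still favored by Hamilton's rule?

r to a full sibling = 0.5 (full sibs share both parents — two paths of length 2: r = 2·(1/2)^2 = 1/2).
Hamilton's rule: n·r·B > C, so the trait is favored while C < n·r·B = 3·0.5·0.183 = 0.2745.

0.2745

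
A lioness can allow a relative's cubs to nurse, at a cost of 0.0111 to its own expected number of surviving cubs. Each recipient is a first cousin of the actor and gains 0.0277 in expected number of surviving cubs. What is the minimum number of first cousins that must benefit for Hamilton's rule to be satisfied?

4

r to a first cousin = 1/8 (first cousins share one grandparent pair — two paths of length 4: r = 2·(1/2)^4 = 1/8).
Hamilton's rule: n·r·B > C  ⇒  n > C/(r·B) = 0.0111/(0.125·0.0277) = 3.206.
The smallest integer exceeding 3.206 is 4.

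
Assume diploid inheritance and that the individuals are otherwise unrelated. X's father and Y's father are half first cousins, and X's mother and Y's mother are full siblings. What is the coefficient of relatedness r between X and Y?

0.140625

Relatedness sums over independent paths through distinct common ancestors.
X and Y are related in two ways: half second cousins through their fathers (r = 1/64) and first cousins through their mothers (r = 1/8).
r = 1/64 + 1/8 = 9/64 = 0.140625.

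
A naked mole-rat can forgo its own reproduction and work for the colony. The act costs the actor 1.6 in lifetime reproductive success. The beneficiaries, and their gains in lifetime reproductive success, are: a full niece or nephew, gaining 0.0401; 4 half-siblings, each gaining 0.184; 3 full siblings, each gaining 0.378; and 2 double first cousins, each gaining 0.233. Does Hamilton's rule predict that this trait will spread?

Hamilton's rule: the trait is favored when the sum of r·B over every recipient exceeds the actor's cost C.
r to a full niece or nephew = 0.25 (full aunt/uncle↔niece/nephew: two paths of length 3 through the shared grandparent pair: r = 2·(1/2)^3 = 1/4).
r to a half-sibling = 1/4 (half-sibs share one parent — one path of length 2: r = (1/2)^2 = 1/4).
r to a full sibling = 1/2 (full sibs share both parents — two paths of length 2: r = 2·(1/2)^2 = 1/2).
r to a double first cousin = 1/4 (double first cousins share both grandparent pairs — four paths of length 4: r = 4·(1/2)^4 = 1/4).
Summing one r·B term per recipient: 1·0.25·0.0401 + 4·0.25·0.184 + 3·0.5·0.378 + 2·0.25·0.233 = 0.877525.
0.877525 < 1.6: the indirect benefit is less than the cost.

No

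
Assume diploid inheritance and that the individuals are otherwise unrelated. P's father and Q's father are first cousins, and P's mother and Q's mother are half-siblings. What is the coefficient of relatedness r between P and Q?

0.09375

Wright's path rule: contributions from independent ancestry routes add.
P and Q are related in two ways: second cousins through their fathers (r = 1/32) and half first cousins through their mothers (r = 1/16).
r = 1/32 + 1/16 = 0.09375.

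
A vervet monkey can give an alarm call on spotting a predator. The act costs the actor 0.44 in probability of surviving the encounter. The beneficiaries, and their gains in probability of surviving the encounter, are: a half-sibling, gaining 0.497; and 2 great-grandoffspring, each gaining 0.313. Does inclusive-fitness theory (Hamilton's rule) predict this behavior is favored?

No

Hamilton's rule: the trait is favored when the sum of r·B over every recipient exceeds the actor's cost C.
r to a half-sibling = 1/4 (half-sibs share one parent — one path of length 2: r = (1/2)^2 = 1/4).
r to a great-grandoffspring = 1/8 (three parent–offspring links: r = (1/2)^3 = 1/8).
Summing one r·B term per recipient: 1·0.25·0.497 + 2·0.125·0.313 = 0.2025.
0.2025 < 0.44: the indirect benefit is less than the cost.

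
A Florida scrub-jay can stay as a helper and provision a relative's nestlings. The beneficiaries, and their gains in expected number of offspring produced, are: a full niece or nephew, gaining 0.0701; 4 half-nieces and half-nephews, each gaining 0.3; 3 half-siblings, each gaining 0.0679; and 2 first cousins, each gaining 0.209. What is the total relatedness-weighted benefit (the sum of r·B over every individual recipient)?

0.2707

r to a full niece or nephew = 1/4 (full aunt/uncle↔niece/nephew: two paths of length 3 through the shared grandparent pair: r = 2·(1/2)^3 = 1/4).
r to a half-niece or half-nephew = 1/8 (half-aunt/uncle↔niece/nephew: one path of length 3: r = (1/2)^3 = 1/8).
r to a half-sibling = 1/4 (half-sibs share one parent — one path of length 2: r = (1/2)^2 = 1/4).
r to a first cousin = 1/8 (first cousins share one grandparent pair — two paths of length 4: r = 2·(1/2)^4 = 1/8).
Summing one r·B term per recipient: 1·0.25·0.0701 + 4·0.125·0.3 + 3·0.25·0.0679 + 2·0.125·0.209 = 0.2707.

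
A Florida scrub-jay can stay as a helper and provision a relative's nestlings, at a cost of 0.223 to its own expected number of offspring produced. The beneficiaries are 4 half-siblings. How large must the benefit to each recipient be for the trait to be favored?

r to a half-sibling = 0.25 (half-sibs share one parent — one path of length 2: r = (1/2)^2 = 1/4).
Hamilton's rule with n recipients of equal r: n·r·B > C, so B > C/(n·r) = 0.223/(4·0.25) = 0.223.

0.223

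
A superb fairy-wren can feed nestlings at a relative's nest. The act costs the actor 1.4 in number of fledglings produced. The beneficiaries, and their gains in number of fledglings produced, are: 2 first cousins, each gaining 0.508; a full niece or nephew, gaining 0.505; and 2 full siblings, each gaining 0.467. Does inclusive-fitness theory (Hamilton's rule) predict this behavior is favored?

Hamilton's rule: the trait is favored when the sum of r·B over every recipient exceeds the actor's cost C.
r to a first cousin = 0.125 (first cousins share one grandparent pair — two paths of length 4: r = 2·(1/2)^4 = 1/8).
r to a full niece or nephew = 0.25 (full aunt/uncle↔niece/nephew: two paths of length 3 through the shared grandparent pair: r = 2·(1/2)^3 = 1/4).
r to a full sibling = 1/2 (full sibs share both parents — two paths of length 2: r = 2·(1/2)^2 = 1/2).
Summing one r·B term per recipient: 2·0.125·0.508 + 1·0.25·0.505 + 2·0.5·0.467 = 0.72025.
0.72025 < 1.4: the indirect benefit is less than the cost.

No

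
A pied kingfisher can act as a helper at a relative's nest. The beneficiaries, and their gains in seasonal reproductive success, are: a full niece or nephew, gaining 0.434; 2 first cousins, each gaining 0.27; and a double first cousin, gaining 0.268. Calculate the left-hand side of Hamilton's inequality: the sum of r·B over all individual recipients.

r to a full niece or nephew = 1/4 (full aunt/uncle↔niece/nephew: two paths of length 3 through the shared grandparent pair: r = 2·(1/2)^3 = 1/4).
r to a first cousin = 0.125 (first cousins share one grandparent pair — two paths of length 4: r = 2·(1/2)^4 = 1/8).
r to a double first cousin = 0.25 (double first cousins share both grandparent pairs — four paths of length 4: r = 4·(1/2)^4 = 1/4).
Summing one r·B term per recipient: 1·0.25·0.434 + 2·0.125·0.27 + 1·0.25·0.268 = 0.243.

0.243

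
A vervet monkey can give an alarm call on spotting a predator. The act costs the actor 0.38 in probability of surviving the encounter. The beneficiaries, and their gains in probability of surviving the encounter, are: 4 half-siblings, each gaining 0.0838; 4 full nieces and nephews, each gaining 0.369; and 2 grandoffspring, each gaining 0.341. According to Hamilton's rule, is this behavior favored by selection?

Yes

Hamilton's rule: the trait is favored when the sum of r·B over every recipient exceeds the actor's cost C.
r to a half-sibling = 1/4 (half-sibs share one parent — one path of length 2: r = (1/2)^2 = 1/4).
r to a full niece or nephew = 0.25 (full aunt/uncle↔niece/nephew: two paths of length 3 through the shared grandparent pair: r = 2·(1/2)^3 = 1/4).
r to a grandoffspring = 1/4 (two parent–offspring links: r = (1/2)^2 = 1/4).
Summing one r·B term per recipient: 4·0.25·0.0838 + 4·0.25·0.369 + 2·0.25·0.341 = 0.6233.
0.6233 > 0.38: the indirect benefit exceeds the cost.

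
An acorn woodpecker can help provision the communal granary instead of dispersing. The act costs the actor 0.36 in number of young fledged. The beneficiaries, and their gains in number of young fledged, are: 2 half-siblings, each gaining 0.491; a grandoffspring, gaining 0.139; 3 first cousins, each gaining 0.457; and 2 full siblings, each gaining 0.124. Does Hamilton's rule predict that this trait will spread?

Hamilton's rule: the trait is favored when the sum of r·B over every recipient exceeds the actor's cost C.
r to a half-sibling = 1/4 (half-sibs share one parent — one path of length 2: r = (1/2)^2 = 1/4).
r to a grandoffspring = 0.25 (two parent–offspring links: r = (1/2)^2 = 1/4).
r to a first cousin = 1/8 (first cousins share one grandparent pair — two paths of length 4: r = 2·(1/2)^4 = 1/8).
r to a full sibling = 1/2 (full sibs share both parents — two paths of length 2: r = 2·(1/2)^2 = 1/2).
Summing one r·B term per recipient: 2·0.25·0.491 + 1·0.25·0.139 + 3·0.125·0.457 + 2·0.5·0.124 = 0.575625.
0.575625 > 0.36: the indirect benefit exceeds the cost.

Yes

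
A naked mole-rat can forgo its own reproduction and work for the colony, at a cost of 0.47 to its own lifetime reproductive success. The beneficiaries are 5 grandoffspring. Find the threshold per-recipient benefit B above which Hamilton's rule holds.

0.376

r to a grandoffspring = 0.25 (two parent–offspring links: r = (1/2)^2 = 1/4).
Hamilton's rule with n recipients of equal r: n·r·B > C, so B > C/(n·r) = 0.47/(5·0.25) = 0.376.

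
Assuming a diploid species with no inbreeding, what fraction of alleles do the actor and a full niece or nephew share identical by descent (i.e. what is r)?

Each parent–offspring link contributes a factor of 1/2, and independent paths through distinct common ancestors add.
Full aunt/uncle↔niece/nephew: two paths of length 3 through the shared grandparent pair: r = 2·(1/2)^3 = 1/4.

0.25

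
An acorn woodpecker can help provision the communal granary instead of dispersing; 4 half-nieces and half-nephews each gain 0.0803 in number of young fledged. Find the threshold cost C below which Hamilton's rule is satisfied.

0.04015

r to a half-niece or half-nephew = 1/8 (half-aunt/uncle↔niece/nephew: one path of length 3: r = (1/2)^3 = 1/8).
Hamilton's rule: n·r·B > C, so the trait is favored while C < n·r·B = 4·0.125·0.0803 = 0.04015.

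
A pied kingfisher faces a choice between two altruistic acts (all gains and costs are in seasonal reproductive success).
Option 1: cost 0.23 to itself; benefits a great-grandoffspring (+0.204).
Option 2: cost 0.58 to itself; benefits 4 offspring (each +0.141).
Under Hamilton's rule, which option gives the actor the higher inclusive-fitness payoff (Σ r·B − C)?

Option 1

Option 1: r to a great-grandoffspring = 0.125.
Option 1: Σ r·B − C = (1·0.125·0.204) − 0.23 = -0.2045.
Option 2: r to an offspring = 0.5.
Option 2: Σ r·B − C = (4·0.5·0.141) − 0.58 = -0.298.
Option 1 has the higher net inclusive-fitness payoff.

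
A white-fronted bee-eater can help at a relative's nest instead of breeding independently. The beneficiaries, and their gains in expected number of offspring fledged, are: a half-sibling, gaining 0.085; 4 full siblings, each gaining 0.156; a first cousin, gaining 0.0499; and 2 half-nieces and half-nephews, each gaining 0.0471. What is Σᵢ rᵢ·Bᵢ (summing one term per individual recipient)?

r to a half-sibling = 1/4 (half-sibs share one parent — one path of length 2: r = (1/2)^2 = 1/4).
r to a full sibling = 0.5 (full sibs share both parents — two paths of length 2: r = 2·(1/2)^2 = 1/2).
r to a first cousin = 0.125 (first cousins share one grandparent pair — two paths of length 4: r = 2·(1/2)^4 = 1/8).
r to a half-niece or half-nephew = 1/8 (half-aunt/uncle↔niece/nephew: one path of length 3: r = (1/2)^3 = 1/8).
Summing one r·B term per recipient: 1·0.25·0.085 + 4·0.5·0.156 + 1·0.125·0.0499 + 2·0.125·0.0471 = 0.3512625.

0.3512625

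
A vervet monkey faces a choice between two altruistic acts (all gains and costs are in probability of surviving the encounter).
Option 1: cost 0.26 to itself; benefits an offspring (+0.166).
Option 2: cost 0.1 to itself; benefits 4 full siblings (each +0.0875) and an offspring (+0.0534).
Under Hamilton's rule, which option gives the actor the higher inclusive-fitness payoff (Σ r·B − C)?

Option 1: r to an offspring = 0.5.
Option 1: Σ r·B − C = (1·0.5·0.166) − 0.26 = -0.177.
Option 2: r to a full sibling = 0.5.
Option 2: r to an offspring = 0.5.
Option 2: Σ r·B − C = (4·0.5·0.0875 + 1·0.5·0.0534) − 0.1 = 0.1017.
Option 2 has the higher net inclusive-fitness payoff.

Option 2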